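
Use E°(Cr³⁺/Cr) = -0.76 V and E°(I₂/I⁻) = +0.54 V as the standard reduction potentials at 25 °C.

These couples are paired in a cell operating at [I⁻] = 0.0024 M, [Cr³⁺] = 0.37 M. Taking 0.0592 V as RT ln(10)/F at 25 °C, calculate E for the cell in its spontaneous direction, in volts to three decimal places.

I₂/I⁻ is the cathode (higher E°), Cr³⁺/Cr the anode: E°cell = +0.54 − (-0.76) = +1.30 V, n = 6.
Overall: 3 I₂(s) + 2 Cr(s) → 6 I⁻(aq) + 2 Cr³⁺(aq)
Q = [I⁻]^6·[Cr³⁺]^2; log Q = -16.582.
E = E° − (0.0592/n) log Q = +1.30 − (0.0592/6)(-16.582) = +1.464 V.

+1.464 V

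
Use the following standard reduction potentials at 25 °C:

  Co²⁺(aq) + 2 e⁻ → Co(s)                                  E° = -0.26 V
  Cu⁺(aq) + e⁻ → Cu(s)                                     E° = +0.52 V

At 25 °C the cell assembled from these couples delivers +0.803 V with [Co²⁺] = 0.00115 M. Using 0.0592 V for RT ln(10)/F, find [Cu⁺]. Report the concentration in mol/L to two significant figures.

Cu⁺/Cu is the cathode, Co²⁺/Co the anode: E°cell = +0.78 V, n = 2.
Overall reaction: 2 Cu⁺(aq) + Co(s) → 2 Cu(s) + Co²⁺(aq); Q = [Co²⁺]^1/[Cu⁺]^2.
From E = E° − (0.0592/n) log Q: log Q = (E° − E)·n/0.0592 = (+0.78 − (+0.803))·2/0.0592 = -0.7770.
So 2·log[Cu⁺] = 1·log(0.00115) − log Q = -2.9393 − (-0.7770) = -2.1623; log[Cu⁺] = -2.1623 / 2 = -1.0812; [Cu⁺] = 10^(-1.0812) ≈ 0.083 M.

0.083 M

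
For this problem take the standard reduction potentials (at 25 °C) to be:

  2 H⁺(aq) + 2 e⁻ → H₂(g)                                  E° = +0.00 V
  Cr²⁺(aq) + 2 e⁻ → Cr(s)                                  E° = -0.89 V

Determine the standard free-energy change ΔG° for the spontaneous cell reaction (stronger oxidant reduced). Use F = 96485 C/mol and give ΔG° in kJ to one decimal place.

H⁺/H₂ (E° = +0.00 V) is the cathode; Cr²⁺/Cr (E° = -0.89 V) is the anode, so E°cell = +0.89 V.
Balancing electrons gives n = 2 (lcm of 2 and 2).
ΔG° = −nFE° = −(2)(96485)(+0.89) = -171,743 J = -171.7 kJ.

-171.7 kJ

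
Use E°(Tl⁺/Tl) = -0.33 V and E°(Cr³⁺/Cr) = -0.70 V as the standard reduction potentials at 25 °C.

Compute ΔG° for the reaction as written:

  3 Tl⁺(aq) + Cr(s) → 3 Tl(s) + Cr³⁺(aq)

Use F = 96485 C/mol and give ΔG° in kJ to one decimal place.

As written, Tl⁺/Tl is reduced (cathode) and Cr³⁺/Cr is oxidised (anode), so E°cell = (-0.33) − (-0.70) = +0.37 V.
Balancing electrons gives n = 3.
ΔG° = −nFE° = −(3)(96485)(+0.37) = -107,098 J = -107.1 kJ.

-107.1 kJ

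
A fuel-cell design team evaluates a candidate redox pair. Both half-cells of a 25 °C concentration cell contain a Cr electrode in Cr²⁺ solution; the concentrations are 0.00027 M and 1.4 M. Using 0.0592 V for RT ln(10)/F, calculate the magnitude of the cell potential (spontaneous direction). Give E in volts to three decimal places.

+0.110 V

For a concentration cell E°cell = 0. The 1.4 M side is the cathode (reduction is favoured where [Cr²⁺] is higher).
With n = 2, E = −(0.0592/2) log([Cr²⁺]ₐₙ/[Cr²⁺]꜀ₐₜ) = −(0.0592/2) log(0.00027/1.4) = −(0.0592/2)(-3.715) = +0.110 V.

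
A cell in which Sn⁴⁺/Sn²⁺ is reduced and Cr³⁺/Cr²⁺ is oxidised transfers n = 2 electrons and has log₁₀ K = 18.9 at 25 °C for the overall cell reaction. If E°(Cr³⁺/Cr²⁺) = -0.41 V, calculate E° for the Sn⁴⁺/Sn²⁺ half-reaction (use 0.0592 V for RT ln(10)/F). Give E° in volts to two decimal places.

E°cell = (0.0592/n)·log K = (0.0592/2)(18.9) = +0.559 V.
Since Sn⁴⁺/Sn²⁺ is the cathode and Cr³⁺/Cr²⁺ the anode, E°cell = E°(Sn⁴⁺/Sn²⁺) − E°(Cr³⁺/Cr²⁺).
So E°(Sn⁴⁺/Sn²⁺) = E°cell + E°(Cr³⁺/Cr²⁺) = +0.559 + (-0.41) = +0.15 V.

+0.15 V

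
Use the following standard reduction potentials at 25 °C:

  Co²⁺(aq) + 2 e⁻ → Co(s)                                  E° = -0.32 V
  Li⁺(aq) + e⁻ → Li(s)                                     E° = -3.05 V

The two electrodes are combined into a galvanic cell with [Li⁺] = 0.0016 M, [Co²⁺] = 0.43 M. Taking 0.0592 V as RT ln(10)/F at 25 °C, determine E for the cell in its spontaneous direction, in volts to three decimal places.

+2.885 V

Co²⁺/Co is the cathode (higher E°), Li⁺/Li the anode: E°cell = -0.32 − (-3.05) = +2.73 V, n = 2.
Overall: Co²⁺(aq) + 2 Li(s) → Co(s) + 2 Li⁺(aq)
Q = [Li⁺]^2 / ([Co²⁺]); log Q = -5.225.
E = E° − (0.0592/n) log Q = +2.73 − (0.0592/2)(-5.225) = +2.885 V.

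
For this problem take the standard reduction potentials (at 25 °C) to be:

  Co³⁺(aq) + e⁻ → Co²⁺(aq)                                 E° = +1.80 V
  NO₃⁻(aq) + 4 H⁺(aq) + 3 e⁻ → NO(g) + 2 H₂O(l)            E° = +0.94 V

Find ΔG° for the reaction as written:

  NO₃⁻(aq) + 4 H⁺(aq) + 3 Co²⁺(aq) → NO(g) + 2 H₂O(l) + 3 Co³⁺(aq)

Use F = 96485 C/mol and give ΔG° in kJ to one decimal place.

As written, NO₃⁻/NO is reduced (cathode) and Co³⁺/Co²⁺ is oxidised (anode), so E°cell = (+0.94) − (+1.80) = -0.86 V.
Balancing electrons gives n = 3.
ΔG° = −nFE° = −(3)(96485)(-0.86) = 248,931 J = +248.9 kJ.

+248.9 kJ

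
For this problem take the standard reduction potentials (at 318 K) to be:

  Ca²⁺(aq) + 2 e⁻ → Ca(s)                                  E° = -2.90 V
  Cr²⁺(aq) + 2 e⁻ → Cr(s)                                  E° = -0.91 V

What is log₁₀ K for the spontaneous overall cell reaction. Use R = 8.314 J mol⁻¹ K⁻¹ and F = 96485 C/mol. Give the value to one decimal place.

Cathode: Cr²⁺/Cr; anode: Ca²⁺/Ca. E°cell = (-0.91) − (-2.90) = +1.99 V, with n = 2.
ΔG° = −nFE° = −RT ln K, so ln K = nFE°/(RT) = (2)(96485)(+1.99) / ((8.314)(318)) = 145.247.
log₁₀ K = 145.247 / ln 10 = 63.1.

63.1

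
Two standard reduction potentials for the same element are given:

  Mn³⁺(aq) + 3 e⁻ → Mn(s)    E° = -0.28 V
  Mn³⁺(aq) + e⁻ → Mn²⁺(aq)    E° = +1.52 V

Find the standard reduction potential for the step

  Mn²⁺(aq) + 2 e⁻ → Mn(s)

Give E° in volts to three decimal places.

-1.180 V

Sequential free energies add, so n₃E°₃ = n₁E°₁ + n₂E°₂.
With n₃ = 3, and the known step contributing 1×(+1.52) V, the unknown satisfies 2·E° = 3×(-0.28) − 1×(+1.52) = -2.360.
E° = -2.360 / 2 = -1.180 V.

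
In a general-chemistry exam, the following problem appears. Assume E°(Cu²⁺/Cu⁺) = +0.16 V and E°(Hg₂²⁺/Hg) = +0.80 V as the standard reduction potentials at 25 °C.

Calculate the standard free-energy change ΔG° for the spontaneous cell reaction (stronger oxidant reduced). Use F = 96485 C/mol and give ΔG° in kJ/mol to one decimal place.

Hg₂²⁺/Hg (E° = +0.80 V) is the cathode; Cu²⁺/Cu⁺ (E° = +0.16 V) is the anode, so E°cell = +0.64 V.
Balancing electrons gives n = 2 (lcm of 2 and 1).
ΔG° = −nFE° = −(2)(96485)(+0.64) = -123,501 J = -123.5 kJ/mol.

-123.5 kJ/mol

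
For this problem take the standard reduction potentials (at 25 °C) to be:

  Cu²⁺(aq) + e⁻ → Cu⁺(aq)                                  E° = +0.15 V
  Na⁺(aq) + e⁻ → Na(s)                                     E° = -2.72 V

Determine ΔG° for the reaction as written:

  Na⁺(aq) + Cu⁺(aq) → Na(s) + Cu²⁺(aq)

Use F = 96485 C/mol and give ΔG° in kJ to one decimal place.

As written, Na⁺/Na is reduced (cathode) and Cu²⁺/Cu⁺ is oxidised (anode), so E°cell = (-2.72) − (+0.15) = -2.87 V.
Balancing electrons gives n = 1.
ΔG° = −nFE° = −(1)(96485)(-2.87) = 276,912 J = +276.9 kJ.

+276.9 kJ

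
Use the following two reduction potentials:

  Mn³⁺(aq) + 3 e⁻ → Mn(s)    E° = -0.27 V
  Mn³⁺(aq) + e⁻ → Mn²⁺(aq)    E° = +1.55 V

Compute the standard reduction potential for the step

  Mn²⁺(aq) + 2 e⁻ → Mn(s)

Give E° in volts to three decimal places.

Sequential free energies add, so n₃E°₃ = n₁E°₁ + n₂E°₂.
With n₃ = 3, and the known step contributing 1×(+1.55) V, the unknown satisfies 2·E° = 3×(-0.27) − 1×(+1.55) = -2.360.
E° = -2.360 / 2 = -1.180 V.

-1.180 V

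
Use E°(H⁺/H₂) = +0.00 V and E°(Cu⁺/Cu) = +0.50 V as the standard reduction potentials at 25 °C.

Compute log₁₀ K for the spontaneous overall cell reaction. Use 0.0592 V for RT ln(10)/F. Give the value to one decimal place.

Cathode: Cu⁺/Cu; anode: H⁺/H₂. E°cell = +0.50 V, n = 2.
log K = nE°cell / 0.0592 = (2)(+0.50) / 0.0592 = 16.9.

16.9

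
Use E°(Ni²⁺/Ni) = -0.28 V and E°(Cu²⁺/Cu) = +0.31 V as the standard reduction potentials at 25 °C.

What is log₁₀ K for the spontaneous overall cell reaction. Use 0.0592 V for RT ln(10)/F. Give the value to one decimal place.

Cathode: Cu²⁺/Cu; anode: Ni²⁺/Ni. E°cell = +0.59 V, n = 2.
log K = nE°cell / 0.0592 = (2)(+0.59) / 0.0592 = 19.9.

19.9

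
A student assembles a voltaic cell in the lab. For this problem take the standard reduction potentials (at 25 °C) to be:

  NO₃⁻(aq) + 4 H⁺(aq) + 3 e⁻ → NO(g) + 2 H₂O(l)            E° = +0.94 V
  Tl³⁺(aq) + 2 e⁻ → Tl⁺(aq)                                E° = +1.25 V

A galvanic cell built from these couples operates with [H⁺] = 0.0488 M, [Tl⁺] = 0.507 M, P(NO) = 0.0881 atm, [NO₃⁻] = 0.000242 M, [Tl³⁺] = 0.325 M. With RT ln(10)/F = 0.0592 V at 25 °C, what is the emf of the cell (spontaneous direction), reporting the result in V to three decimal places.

Tl³⁺/Tl⁺ is the cathode (higher E°), NO₃⁻/NO the anode: E°cell = +1.25 − (+0.94) = +0.31 V, n = 6.
Overall: 3 Tl³⁺(aq) + 2 NO(g) + 4 H₂O(l) → 3 Tl⁺(aq) + 2 NO₃⁻(aq) + 8 H⁺(aq)
Q = [Tl⁺]^3·[NO₃⁻]^2·[H⁺]^8 / ([Tl³⁺]^3·P(NO)^2); log Q = -15.036.
E = E° − (0.0592/n) log Q = +0.31 − (0.0592/6)(-15.036) = +0.458 V.

+0.458 V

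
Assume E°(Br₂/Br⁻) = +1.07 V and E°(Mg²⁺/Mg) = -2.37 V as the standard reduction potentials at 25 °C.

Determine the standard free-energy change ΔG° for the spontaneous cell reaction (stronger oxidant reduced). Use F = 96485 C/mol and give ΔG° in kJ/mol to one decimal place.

Br₂/Br⁻ (E° = +1.07 V) is the cathode; Mg²⁺/Mg (E° = -2.37 V) is the anode, so E°cell = +3.44 V.
Balancing electrons gives n = 2 (lcm of 2 and 2).
ΔG° = −nFE° = −(2)(96485)(+3.44) = -663,817 J = -663.8 kJ/mol.

-663.8 kJ/mol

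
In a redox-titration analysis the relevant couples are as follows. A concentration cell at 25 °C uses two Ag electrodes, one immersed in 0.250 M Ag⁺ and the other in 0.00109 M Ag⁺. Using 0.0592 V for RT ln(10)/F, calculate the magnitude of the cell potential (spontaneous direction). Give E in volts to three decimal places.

For a concentration cell E°cell = 0. The 0.250 M side is the cathode (reduction is favoured where [Ag⁺] is higher).
With n = 1, E = −(0.0592/1) log([Ag⁺]ₐₙ/[Ag⁺]꜀ₐₜ) = −(0.0592/1) log(0.00109/0.25) = −(0.0592/1)(-2.361) = +0.140 V.

+0.140 V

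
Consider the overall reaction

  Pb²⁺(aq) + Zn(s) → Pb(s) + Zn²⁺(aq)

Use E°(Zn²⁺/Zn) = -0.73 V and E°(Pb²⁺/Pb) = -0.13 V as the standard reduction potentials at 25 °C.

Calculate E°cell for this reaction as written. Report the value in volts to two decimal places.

The Pb²⁺/Pb couple has the higher reduction potential, so it is the cathode; Zn²⁺/Zn is oxidised at the anode.
E°cell = E°(cathode) − E°(anode) = (-0.13) − (-0.73) = +0.60 V.
Since E°cell > 0, the reaction is spontaneous under standard conditions.

+0.60 V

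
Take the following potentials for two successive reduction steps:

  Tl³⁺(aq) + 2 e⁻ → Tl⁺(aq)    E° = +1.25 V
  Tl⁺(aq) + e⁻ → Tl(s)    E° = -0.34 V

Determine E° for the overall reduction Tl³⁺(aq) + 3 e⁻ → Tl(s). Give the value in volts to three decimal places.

+0.720 V

Since ΔG° = −nFE° is additive over sequential reductions, n₃E°₃ = n₁E°₁ + n₂E°₂.
E°₃ = (2×+1.25 + 1×-0.34) / 3 = (+2.160) / 3 = +0.720 V.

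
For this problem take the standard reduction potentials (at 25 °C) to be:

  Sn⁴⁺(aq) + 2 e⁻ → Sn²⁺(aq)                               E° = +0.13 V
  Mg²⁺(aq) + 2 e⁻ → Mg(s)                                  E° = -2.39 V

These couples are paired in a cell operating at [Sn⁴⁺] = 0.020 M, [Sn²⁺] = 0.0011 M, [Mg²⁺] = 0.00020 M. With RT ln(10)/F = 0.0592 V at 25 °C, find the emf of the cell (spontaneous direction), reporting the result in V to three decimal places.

+2.667 V

Sn⁴⁺/Sn²⁺ is the cathode (higher E°), Mg²⁺/Mg the anode: E°cell = +0.13 − (-2.39) = +2.52 V, n = 2.
Overall: Sn⁴⁺(aq) + Mg(s) → Sn²⁺(aq) + Mg²⁺(aq)
Q = [Sn²⁺]·[Mg²⁺] / ([Sn⁴⁺]); log Q = -4.959.
E = E° − (0.0592/n) log Q = +2.52 − (0.0592/2)(-4.959) = +2.667 V.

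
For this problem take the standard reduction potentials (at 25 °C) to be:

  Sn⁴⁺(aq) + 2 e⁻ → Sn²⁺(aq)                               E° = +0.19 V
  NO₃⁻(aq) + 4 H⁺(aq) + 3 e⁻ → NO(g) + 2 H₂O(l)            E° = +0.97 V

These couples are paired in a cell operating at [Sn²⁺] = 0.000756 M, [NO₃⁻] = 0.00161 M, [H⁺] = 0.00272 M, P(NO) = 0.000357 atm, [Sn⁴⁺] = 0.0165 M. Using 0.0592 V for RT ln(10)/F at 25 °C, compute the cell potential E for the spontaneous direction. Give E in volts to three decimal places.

+0.551 V

NO₃⁻/NO is the cathode (higher E°), Sn⁴⁺/Sn²⁺ the anode: E°cell = +0.97 − (+0.19) = +0.78 V, n = 6.
Overall: 2 NO₃⁻(aq) + 8 H⁺(aq) + 3 Sn²⁺(aq) → 2 NO(g) + 4 H₂O(l) + 3 Sn⁴⁺(aq)
Q = P(NO)^2·[Sn⁴⁺]^3 / ([NO₃⁻]^2·[H⁺]^8·[Sn²⁺]^3); log Q = 23.232.
E = E° − (0.0592/n) log Q = +0.78 − (0.0592/6)(23.232) = +0.551 V.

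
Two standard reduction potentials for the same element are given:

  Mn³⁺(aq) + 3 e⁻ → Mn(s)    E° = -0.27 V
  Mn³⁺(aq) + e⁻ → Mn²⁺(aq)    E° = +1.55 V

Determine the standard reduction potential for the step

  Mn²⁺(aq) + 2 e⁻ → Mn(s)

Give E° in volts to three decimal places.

Sequential free energies add, so n₃E°₃ = n₁E°₁ + n₂E°₂.
With n₃ = 3, and the known step contributing 1×(+1.55) V, the unknown satisfies 2·E° = 3×(-0.27) − 1×(+1.55) = -2.360.
E° = -2.360 / 2 = -1.180 V.

-1.180 V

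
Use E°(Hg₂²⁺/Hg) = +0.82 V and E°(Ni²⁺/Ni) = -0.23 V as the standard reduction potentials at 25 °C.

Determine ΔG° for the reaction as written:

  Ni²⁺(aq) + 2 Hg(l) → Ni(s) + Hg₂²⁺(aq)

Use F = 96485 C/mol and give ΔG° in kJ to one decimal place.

+202.6 kJ

As written, Ni²⁺/Ni is reduced (cathode) and Hg₂²⁺/Hg is oxidised (anode), so E°cell = (-0.23) − (+0.82) = -1.05 V.
Balancing electrons gives n = 2.
ΔG° = −nFE° = −(2)(96485)(-1.05) = 202,618 J = +202.6 kJ.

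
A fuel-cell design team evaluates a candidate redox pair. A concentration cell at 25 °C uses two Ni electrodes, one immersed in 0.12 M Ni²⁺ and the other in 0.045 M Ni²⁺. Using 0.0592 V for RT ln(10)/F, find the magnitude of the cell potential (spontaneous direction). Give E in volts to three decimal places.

For a concentration cell E°cell = 0. The 0.12 M side is the cathode (reduction is favoured where [Ni²⁺] is higher).
With n = 2, E = −(0.0592/2) log([Ni²⁺]ₐₙ/[Ni²⁺]꜀ₐₜ) = −(0.0592/2) log(0.045/0.12) = −(0.0592/2)(-0.426) = +0.013 V.

+0.013 V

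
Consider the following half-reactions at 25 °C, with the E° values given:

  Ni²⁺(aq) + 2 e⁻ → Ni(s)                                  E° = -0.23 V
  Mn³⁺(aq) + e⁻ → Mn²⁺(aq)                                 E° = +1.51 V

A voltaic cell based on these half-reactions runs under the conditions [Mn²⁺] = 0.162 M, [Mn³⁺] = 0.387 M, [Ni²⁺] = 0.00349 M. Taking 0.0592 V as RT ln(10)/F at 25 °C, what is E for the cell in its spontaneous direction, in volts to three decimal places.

+1.835 V

Mn³⁺/Mn²⁺ is the cathode (higher E°), Ni²⁺/Ni the anode: E°cell = +1.51 − (-0.23) = +1.74 V, n = 2.
Overall: 2 Mn³⁺(aq) + Ni(s) → 2 Mn²⁺(aq) + Ni²⁺(aq)
Q = [Mn²⁺]^2·[Ni²⁺] / ([Mn³⁺]^2); log Q = -3.214.
E = E° − (0.0592/n) log Q = +1.74 − (0.0592/2)(-3.214) = +1.835 V.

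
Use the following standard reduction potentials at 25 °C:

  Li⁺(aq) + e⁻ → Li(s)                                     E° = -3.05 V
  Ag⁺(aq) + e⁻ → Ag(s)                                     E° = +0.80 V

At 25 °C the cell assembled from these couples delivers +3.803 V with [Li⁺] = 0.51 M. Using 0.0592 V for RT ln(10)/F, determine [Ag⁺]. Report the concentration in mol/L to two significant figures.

0.082 M

Ag⁺/Ag is the cathode, Li⁺/Li the anode: E°cell = +3.85 V, n = 1.
Overall reaction: Ag⁺(aq) + Li(s) → Ag(s) + Li⁺(aq); Q = [Li⁺]^1/[Ag⁺]^1.
From E = E° − (0.0592/n) log Q: log Q = (E° − E)·n/0.0592 = (+3.85 − (+3.803))·1/0.0592 = 0.7939.
So 1·log[Ag⁺] = 1·log(0.51) − log Q = -0.2924 − (0.7939) = -1.0863; [Ag⁺] = 10^(-1.0863) ≈ 0.082 M.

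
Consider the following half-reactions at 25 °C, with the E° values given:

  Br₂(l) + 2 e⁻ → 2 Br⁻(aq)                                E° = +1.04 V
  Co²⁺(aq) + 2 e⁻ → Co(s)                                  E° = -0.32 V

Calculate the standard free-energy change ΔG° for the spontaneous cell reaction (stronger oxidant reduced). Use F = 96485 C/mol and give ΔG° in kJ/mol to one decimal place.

-262.4 kJ/mol

Br₂/Br⁻ (E° = +1.04 V) is the cathode; Co²⁺/Co (E° = -0.32 V) is the anode, so E°cell = +1.36 V.
Balancing electrons gives n = 2 (lcm of 2 and 2).
ΔG° = −nFE° = −(2)(96485)(+1.36) = -262,439 J = -262.4 kJ/mol.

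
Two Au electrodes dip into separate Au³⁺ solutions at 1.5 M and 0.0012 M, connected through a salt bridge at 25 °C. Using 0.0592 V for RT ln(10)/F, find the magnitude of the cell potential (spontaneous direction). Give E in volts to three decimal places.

+0.061 V

For a concentration cell E°cell = 0. The 1.5 M side is the cathode (reduction is favoured where [Au³⁺] is higher).
With n = 3, E = −(0.0592/3) log([Au³⁺]ₐₙ/[Au³⁺]꜀ₐₜ) = −(0.0592/3) log(0.0012/1.5) = −(0.0592/3)(-3.097) = +0.061 V.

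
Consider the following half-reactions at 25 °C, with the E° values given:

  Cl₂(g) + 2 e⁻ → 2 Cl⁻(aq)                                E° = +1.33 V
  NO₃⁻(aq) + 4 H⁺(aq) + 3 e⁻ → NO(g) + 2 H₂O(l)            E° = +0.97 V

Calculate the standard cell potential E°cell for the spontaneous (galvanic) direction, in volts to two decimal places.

+0.36 V

The Cl₂/Cl⁻ couple has the higher reduction potential, so it is the cathode; NO₃⁻/NO is oxidised at the anode.
E°cell = E°(cathode) − E°(anode) = (+1.33) − (+0.97) = +0.36 V.
Since E°cell > 0, the reaction is spontaneous under standard conditions.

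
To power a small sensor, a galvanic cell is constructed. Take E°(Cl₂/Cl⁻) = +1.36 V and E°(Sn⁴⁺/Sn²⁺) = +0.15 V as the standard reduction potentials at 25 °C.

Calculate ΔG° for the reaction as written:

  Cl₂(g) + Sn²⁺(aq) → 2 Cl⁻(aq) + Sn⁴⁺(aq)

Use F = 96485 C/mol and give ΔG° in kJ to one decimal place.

As written, Cl₂/Cl⁻ is reduced (cathode) and Sn⁴⁺/Sn²⁺ is oxidised (anode), so E°cell = (+1.36) − (+0.15) = +1.21 V.
Balancing electrons gives n = 2.
ΔG° = −nFE° = −(2)(96485)(+1.21) = -233,494 J = -233.5 kJ.

-233.5 kJ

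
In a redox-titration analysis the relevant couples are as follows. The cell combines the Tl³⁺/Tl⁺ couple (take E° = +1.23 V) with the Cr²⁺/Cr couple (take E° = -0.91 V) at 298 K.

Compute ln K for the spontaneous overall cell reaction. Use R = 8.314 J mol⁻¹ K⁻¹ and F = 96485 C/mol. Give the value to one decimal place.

166.7

Cathode: Tl³⁺/Tl⁺; anode: Cr²⁺/Cr. E°cell = (+1.23) − (-0.91) = +2.14 V, with n = 2.
ΔG° = −nFE° = −RT ln K, so ln K = nFE°/(RT) = (2)(96485)(+2.14) / ((8.314)(298)) = 166.678.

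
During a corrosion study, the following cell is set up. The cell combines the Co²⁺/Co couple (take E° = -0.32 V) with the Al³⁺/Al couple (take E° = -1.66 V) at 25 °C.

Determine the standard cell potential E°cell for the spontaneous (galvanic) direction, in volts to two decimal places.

+1.34 V

The Co²⁺/Co couple has the higher reduction potential, so it is the cathode; Al³⁺/Al is oxidised at the anode.
E°cell = E°(cathode) − E°(anode) = (-0.32) − (-1.66) = +1.34 V.
Since E°cell > 0, the reaction is spontaneous under standard conditions.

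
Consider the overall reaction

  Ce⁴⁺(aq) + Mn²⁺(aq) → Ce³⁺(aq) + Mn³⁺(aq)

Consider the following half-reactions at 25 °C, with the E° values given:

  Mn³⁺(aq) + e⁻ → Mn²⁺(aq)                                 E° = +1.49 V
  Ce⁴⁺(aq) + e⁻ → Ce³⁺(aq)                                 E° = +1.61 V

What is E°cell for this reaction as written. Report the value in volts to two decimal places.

+0.12 V

The Ce⁴⁺/Ce³⁺ couple has the higher reduction potential, so it is the cathode; Mn³⁺/Mn²⁺ is oxidised at the anode.
E°cell = E°(cathode) − E°(anode) = (+1.61) − (+1.49) = +0.12 V.
Since E°cell > 0, the reaction is spontaneous under standard conditions.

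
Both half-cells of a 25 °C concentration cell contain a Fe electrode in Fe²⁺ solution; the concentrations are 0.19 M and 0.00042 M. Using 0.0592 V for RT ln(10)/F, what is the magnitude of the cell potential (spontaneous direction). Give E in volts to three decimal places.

For a concentration cell E°cell = 0. The 0.19 M side is the cathode (reduction is favoured where [Fe²⁺] is higher).
With n = 2, E = −(0.0592/2) log([Fe²⁺]ₐₙ/[Fe²⁺]꜀ₐₜ) = −(0.0592/2) log(0.00042/0.19) = −(0.0592/2)(-2.656) = +0.079 V.

+0.079 V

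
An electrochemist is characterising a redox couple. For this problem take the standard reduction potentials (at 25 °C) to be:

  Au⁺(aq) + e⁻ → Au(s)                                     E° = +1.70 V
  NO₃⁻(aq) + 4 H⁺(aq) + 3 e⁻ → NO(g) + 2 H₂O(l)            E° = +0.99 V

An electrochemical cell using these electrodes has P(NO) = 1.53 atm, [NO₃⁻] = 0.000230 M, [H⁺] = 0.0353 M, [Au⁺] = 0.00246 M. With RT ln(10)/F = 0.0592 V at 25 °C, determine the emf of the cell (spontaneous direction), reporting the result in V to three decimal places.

+0.746 V

Au⁺/Au is the cathode (higher E°), NO₃⁻/NO the anode: E°cell = +1.70 − (+0.99) = +0.71 V, n = 3.
Overall: 3 Au⁺(aq) + NO(g) + 2 H₂O(l) → 3 Au(s) + NO₃⁻(aq) + 4 H⁺(aq)
Q = [NO₃⁻]·[H⁺]^4 / ([Au⁺]^3·P(NO)); log Q = -1.805.
E = E° − (0.0592/n) log Q = +0.71 − (0.0592/3)(-1.805) = +0.746 V.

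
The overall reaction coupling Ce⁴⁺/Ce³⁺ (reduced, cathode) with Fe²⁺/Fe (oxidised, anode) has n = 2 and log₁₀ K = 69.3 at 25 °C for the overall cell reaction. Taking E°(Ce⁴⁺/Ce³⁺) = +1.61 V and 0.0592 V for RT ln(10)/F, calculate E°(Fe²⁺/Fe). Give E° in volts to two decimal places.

-0.44 V

E°cell = (0.0592/n)·log K = (0.0592/2)(69.3) = +2.051 V.
Since Ce⁴⁺/Ce³⁺ is the cathode and Fe²⁺/Fe the anode, E°cell = E°(Ce⁴⁺/Ce³⁺) − E°(Fe²⁺/Fe).
So E°(Fe²⁺/Fe) = E°(Ce⁴⁺/Ce³⁺) − E°cell = (+1.61) − (+2.051) = -0.44 V.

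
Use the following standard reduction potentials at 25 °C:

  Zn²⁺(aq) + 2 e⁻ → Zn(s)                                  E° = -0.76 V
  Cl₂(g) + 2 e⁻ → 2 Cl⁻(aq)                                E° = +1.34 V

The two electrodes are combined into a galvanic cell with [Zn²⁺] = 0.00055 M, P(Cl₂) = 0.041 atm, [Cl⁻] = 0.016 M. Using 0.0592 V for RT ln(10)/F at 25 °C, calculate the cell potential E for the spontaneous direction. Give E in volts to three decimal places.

+2.262 V

Cl₂/Cl⁻ is the cathode (higher E°), Zn²⁺/Zn the anode: E°cell = +1.34 − (-0.76) = +2.10 V, n = 2.
Overall: Cl₂(g) + Zn(s) → 2 Cl⁻(aq) + Zn²⁺(aq)
Q = [Cl⁻]^2·[Zn²⁺] / (P(Cl₂)); log Q = -5.464.
E = E° − (0.0592/n) log Q = +2.10 − (0.0592/2)(-5.464) = +2.262 V.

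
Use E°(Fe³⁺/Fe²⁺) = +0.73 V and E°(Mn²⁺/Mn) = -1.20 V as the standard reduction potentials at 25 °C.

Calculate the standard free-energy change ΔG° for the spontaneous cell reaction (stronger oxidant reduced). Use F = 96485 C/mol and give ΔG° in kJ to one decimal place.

-372.4 kJ

Fe³⁺/Fe²⁺ (E° = +0.73 V) is the cathode; Mn²⁺/Mn (E° = -1.20 V) is the anode, so E°cell = +1.93 V.
Balancing electrons gives n = 2 (lcm of 1 and 2).
ΔG° = −nFE° = −(2)(96485)(+1.93) = -372,432 J = -372.4 kJ.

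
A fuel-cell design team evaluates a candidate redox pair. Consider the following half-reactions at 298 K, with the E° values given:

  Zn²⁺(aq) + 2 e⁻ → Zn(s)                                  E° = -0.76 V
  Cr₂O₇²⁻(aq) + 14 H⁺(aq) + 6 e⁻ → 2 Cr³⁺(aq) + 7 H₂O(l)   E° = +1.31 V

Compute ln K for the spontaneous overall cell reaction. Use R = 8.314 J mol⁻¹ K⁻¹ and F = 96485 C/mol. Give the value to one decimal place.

483.7

Cathode: Cr₂O₇²⁻/Cr³⁺; anode: Zn²⁺/Zn. E°cell = (+1.31) − (-0.76) = +2.07 V, with n = 6.
ΔG° = −nFE° = −RT ln K, so ln K = nFE°/(RT) = (6)(96485)(+2.07) / ((8.314)(298)) = 483.677.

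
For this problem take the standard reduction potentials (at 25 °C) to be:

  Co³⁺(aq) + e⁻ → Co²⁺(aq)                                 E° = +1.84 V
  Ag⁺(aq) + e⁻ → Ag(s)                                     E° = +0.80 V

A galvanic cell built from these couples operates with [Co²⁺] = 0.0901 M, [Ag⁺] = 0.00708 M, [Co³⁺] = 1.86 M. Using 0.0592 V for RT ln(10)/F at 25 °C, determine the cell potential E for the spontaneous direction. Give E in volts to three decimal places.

+1.245 V

Co³⁺/Co²⁺ is the cathode (higher E°), Ag⁺/Ag the anode: E°cell = +1.84 − (+0.80) = +1.04 V, n = 1.
Overall: Co³⁺(aq) + Ag(s) → Co²⁺(aq) + Ag⁺(aq)
Q = [Co²⁺]·[Ag⁺] / ([Co³⁺]); log Q = -3.465.
E = E° − (0.0592/n) log Q = +1.04 − (0.0592/1)(-3.465) = +1.245 V.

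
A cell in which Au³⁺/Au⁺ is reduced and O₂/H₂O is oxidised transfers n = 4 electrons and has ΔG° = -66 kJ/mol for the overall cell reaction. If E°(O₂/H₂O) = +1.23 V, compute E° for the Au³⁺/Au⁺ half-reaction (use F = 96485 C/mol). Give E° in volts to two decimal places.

E°cell = −ΔG°/(nF) = −(-66×10³)/((4)(96485)) = +0.171 V.
Since Au³⁺/Au⁺ is the cathode and O₂/H₂O the anode, E°cell = E°(Au³⁺/Au⁺) − E°(O₂/H₂O).
So E°(Au³⁺/Au⁺) = E°cell + E°(O₂/H₂O) = +0.171 + (+1.23) = +1.40 V.

+1.40 V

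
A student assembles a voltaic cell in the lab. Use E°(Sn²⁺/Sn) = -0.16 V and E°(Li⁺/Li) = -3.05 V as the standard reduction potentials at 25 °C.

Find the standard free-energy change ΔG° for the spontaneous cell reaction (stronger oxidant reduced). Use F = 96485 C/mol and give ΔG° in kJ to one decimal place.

Sn²⁺/Sn (E° = -0.16 V) is the cathode; Li⁺/Li (E° = -3.05 V) is the anode, so E°cell = +2.89 V.
Balancing electrons gives n = 2 (lcm of 2 and 1).
ΔG° = −nFE° = −(2)(96485)(+2.89) = -557,683 J = -557.7 kJ.

-557.7 kJ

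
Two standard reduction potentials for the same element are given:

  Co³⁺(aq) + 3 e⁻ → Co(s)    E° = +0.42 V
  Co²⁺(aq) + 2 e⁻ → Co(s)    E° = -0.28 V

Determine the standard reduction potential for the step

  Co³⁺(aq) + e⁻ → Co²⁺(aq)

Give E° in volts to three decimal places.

Sequential free energies add, so n₃E°₃ = n₁E°₁ + n₂E°₂.
With n₃ = 3, and the known step contributing 2×(-0.28) V, the unknown satisfies 1·E° = 3×(+0.42) − 2×(-0.28) = +1.820.
E° = +1.820 / 1 = +1.820 V.

+1.820 V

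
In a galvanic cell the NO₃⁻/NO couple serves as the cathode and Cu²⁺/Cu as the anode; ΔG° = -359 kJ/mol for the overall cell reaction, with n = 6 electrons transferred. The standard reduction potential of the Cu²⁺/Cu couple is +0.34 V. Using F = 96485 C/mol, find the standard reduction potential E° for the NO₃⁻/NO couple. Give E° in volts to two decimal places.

+0.96 V

E°cell = −ΔG°/(nF) = −(-359×10³)/((6)(96485)) = +0.620 V.
Since NO₃⁻/NO is the cathode and Cu²⁺/Cu the anode, E°cell = E°(NO₃⁻/NO) − E°(Cu²⁺/Cu).
So E°(NO₃⁻/NO) = E°cell + E°(Cu²⁺/Cu) = +0.620 + (+0.34) = +0.96 V.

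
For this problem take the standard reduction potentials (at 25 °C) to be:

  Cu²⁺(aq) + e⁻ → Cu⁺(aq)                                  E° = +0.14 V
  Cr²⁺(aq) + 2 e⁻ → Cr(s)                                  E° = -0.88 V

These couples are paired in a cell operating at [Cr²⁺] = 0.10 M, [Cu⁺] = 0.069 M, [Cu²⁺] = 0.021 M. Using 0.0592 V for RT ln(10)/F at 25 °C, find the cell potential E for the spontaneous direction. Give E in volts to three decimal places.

Cu²⁺/Cu⁺ is the cathode (higher E°), Cr²⁺/Cr the anode: E°cell = +0.14 − (-0.88) = +1.02 V, n = 2.
Overall: 2 Cu²⁺(aq) + Cr(s) → 2 Cu⁺(aq) + Cr²⁺(aq)
Q = [Cu⁺]^2·[Cr²⁺] / ([Cu²⁺]^2); log Q = 0.033.
E = E° − (0.0592/n) log Q = +1.02 − (0.0592/2)(0.033) = +1.019 V.

+1.019 V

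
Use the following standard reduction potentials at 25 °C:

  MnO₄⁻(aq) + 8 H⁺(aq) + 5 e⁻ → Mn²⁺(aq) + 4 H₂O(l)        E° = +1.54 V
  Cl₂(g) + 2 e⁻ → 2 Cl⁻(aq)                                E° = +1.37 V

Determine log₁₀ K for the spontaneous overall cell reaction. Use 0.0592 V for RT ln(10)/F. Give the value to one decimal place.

28.7

Cathode: MnO₄⁻/Mn²⁺; anode: Cl₂/Cl⁻. E°cell = +0.17 V, n = 10.
log K = nE°cell / 0.0592 = (10)(+0.17) / 0.0592 = 28.7.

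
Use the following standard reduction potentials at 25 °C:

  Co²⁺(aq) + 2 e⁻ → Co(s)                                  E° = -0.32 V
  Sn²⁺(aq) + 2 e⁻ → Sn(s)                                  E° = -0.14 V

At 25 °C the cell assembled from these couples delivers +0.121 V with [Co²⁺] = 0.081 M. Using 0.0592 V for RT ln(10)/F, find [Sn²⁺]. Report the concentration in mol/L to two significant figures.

0.00082 M

Sn²⁺/Sn is the cathode, Co²⁺/Co the anode: E°cell = +0.18 V, n = 2.
Overall reaction: Sn²⁺(aq) + Co(s) → Sn(s) + Co²⁺(aq); Q = [Co²⁺]^1/[Sn²⁺]^1.
From E = E° − (0.0592/n) log Q: log Q = (E° − E)·n/0.0592 = (+0.18 − (+0.121))·2/0.0592 = 1.9932.
So 1·log[Sn²⁺] = 1·log(0.081) − log Q = -1.0915 − (1.9932) = -3.0847; [Sn²⁺] = 10^(-3.0847) ≈ 0.00082 M.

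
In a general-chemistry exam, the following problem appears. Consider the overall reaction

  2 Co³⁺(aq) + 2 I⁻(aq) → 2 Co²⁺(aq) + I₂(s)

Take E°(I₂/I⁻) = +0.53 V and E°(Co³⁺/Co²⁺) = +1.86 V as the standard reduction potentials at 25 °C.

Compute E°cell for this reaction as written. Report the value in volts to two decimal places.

The Co³⁺/Co²⁺ couple has the higher reduction potential, so it is the cathode; I₂/I⁻ is oxidised at the anode.
E°cell = E°(cathode) − E°(anode) = (+1.86) − (+0.53) = +1.33 V.

+1.33 V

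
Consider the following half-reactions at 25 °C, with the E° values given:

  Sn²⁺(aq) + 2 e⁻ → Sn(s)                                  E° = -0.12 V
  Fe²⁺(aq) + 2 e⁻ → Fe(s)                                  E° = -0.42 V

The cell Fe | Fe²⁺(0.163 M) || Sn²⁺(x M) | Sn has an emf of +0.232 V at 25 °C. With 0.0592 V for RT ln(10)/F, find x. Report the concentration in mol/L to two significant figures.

Sn²⁺/Sn is the cathode, Fe²⁺/Fe the anode: E°cell = +0.30 V, n = 2.
Overall reaction: Sn²⁺(aq) + Fe(s) → Sn(s) + Fe²⁺(aq); Q = [Fe²⁺]^1/[Sn²⁺]^1.
From E = E° − (0.0592/n) log Q: log Q = (E° − E)·n/0.0592 = (+0.30 − (+0.232))·2/0.0592 = 2.2973.
So 1·log[Sn²⁺] = 1·log(0.163) − log Q = -0.7878 − (2.2973) = -3.0851; [Sn²⁺] = 10^(-3.0851) ≈ 0.00082 M.

0.00082 M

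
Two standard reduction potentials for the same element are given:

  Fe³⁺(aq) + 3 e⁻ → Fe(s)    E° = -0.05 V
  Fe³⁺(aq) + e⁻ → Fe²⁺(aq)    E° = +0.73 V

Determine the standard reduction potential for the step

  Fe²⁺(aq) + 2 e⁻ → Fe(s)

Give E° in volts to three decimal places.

Sequential free energies add, so n₃E°₃ = n₁E°₁ + n₂E°₂.
With n₃ = 3, and the known step contributing 1×(+0.73) V, the unknown satisfies 2·E° = 3×(-0.05) − 1×(+0.73) = -0.880.
E° = -0.880 / 2 = -0.440 V.

-0.440 V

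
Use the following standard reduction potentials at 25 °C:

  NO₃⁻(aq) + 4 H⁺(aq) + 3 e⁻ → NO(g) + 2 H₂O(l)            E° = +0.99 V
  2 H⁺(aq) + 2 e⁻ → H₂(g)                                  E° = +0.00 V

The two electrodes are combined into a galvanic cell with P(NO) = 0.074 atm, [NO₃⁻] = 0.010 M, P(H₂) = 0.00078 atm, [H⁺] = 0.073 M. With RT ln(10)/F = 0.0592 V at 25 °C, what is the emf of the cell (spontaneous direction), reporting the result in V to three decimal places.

NO₃⁻/NO is the cathode (higher E°), H⁺/H₂ the anode: E°cell = +0.99 − (+0.00) = +0.99 V, n = 6.
Overall: 2 NO₃⁻(aq) + 2 H⁺(aq) + 3 H₂(g) → 2 NO(g) + 4 H₂O(l)
Q = P(NO)^2 / ([NO₃⁻]^2·[H⁺]^2·P(H₂)^3); log Q = 13.336.
E = E° − (0.0592/n) log Q = +0.99 − (0.0592/6)(13.336) = +0.858 V.

+0.858 V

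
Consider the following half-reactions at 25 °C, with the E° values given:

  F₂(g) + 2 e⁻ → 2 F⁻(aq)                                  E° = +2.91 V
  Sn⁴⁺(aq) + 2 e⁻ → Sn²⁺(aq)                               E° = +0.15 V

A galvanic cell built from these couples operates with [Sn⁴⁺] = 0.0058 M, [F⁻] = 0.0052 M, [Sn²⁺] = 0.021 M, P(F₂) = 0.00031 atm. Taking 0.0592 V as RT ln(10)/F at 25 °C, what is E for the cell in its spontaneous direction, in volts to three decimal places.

+2.808 V

F₂/F⁻ is the cathode (higher E°), Sn⁴⁺/Sn²⁺ the anode: E°cell = +2.91 − (+0.15) = +2.76 V, n = 2.
Overall: F₂(g) + Sn²⁺(aq) → 2 F⁻(aq) + Sn⁴⁺(aq)
Q = [F⁻]^2·[Sn⁴⁺] / (P(F₂)·[Sn²⁺]); log Q = -1.618.
E = E° − (0.0592/n) log Q = +2.76 − (0.0592/2)(-1.618) = +2.808 V.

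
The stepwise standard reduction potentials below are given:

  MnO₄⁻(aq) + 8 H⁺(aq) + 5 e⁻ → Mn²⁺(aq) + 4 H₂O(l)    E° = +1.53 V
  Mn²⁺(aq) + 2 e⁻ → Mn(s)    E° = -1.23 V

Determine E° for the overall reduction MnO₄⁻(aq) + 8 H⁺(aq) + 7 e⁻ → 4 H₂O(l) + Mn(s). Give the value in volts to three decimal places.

Standard free energies of sequential steps add: ΔG°₃ = ΔG°₁ + ΔG°₂, so n₃E°₃ = n₁E°₁ + n₂E°₂.
E°₃ = (5×+1.53 + 2×-1.23) / 7 = (+5.190) / 7 = +0.741 V.
Simply averaging or adding the two E° values would be wrong; the electron-weighted sum is required.

+0.741 V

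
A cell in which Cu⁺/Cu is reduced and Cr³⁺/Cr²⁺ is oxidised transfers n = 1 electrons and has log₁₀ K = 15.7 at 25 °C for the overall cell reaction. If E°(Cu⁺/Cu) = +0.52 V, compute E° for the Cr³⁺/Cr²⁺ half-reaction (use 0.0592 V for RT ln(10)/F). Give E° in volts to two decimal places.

-0.41 V

E°cell = (0.0592/n)·log K = (0.0592/1)(15.7) = +0.929 V.
Since Cu⁺/Cu is the cathode and Cr³⁺/Cr²⁺ the anode, E°cell = E°(Cu⁺/Cu) − E°(Cr³⁺/Cr²⁺).
So E°(Cr³⁺/Cr²⁺) = E°(Cu⁺/Cu) − E°cell = (+0.52) − (+0.929) = -0.41 V.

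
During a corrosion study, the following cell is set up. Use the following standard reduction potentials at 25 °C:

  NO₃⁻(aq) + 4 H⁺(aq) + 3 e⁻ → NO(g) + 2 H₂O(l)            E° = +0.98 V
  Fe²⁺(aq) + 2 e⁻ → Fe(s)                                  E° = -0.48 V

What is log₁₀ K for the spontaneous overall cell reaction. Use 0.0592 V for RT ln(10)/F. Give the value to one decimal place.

Cathode: NO₃⁻/NO; anode: Fe²⁺/Fe. E°cell = +1.46 V, n = 6.
log K = nE°cell / 0.0592 = (6)(+1.46) / 0.0592 = 148.0.

148.0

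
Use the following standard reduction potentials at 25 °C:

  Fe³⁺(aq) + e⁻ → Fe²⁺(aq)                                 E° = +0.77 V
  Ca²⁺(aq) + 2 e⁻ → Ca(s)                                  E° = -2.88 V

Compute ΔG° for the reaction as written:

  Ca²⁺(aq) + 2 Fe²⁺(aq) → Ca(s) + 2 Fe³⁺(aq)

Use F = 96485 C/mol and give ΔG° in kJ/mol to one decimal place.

+704.3 kJ/mol

As written, Ca²⁺/Ca is reduced (cathode) and Fe³⁺/Fe²⁺ is oxidised (anode), so E°cell = (-2.88) − (+0.77) = -3.65 V.
Balancing electrons gives n = 2.
ΔG° = −nFE° = −(2)(96485)(-3.65) = 704,340 J = +704.3 kJ/mol.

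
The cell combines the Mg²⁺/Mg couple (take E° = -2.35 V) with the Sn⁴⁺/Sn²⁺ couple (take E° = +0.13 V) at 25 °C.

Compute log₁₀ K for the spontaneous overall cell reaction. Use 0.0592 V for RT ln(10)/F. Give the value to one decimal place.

Cathode: Sn⁴⁺/Sn²⁺; anode: Mg²⁺/Mg. E°cell = +2.48 V, n = 2.
log K = nE°cell / 0.0592 = (2)(+2.48) / 0.0592 = 83.8.

83.8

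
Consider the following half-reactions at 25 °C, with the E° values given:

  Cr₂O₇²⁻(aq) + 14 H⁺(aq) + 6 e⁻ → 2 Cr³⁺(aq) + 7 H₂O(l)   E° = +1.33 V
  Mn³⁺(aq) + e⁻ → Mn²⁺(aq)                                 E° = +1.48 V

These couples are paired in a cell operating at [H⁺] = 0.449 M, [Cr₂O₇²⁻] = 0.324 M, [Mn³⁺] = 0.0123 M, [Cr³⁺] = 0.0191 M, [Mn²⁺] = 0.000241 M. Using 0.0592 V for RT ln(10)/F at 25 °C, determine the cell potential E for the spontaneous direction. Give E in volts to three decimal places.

Mn³⁺/Mn²⁺ is the cathode (higher E°), Cr₂O₇²⁻/Cr³⁺ the anode: E°cell = +1.48 − (+1.33) = +0.15 V, n = 6.
Overall: 6 Mn³⁺(aq) + 2 Cr³⁺(aq) + 7 H₂O(l) → 6 Mn²⁺(aq) + Cr₂O₇²⁻(aq) + 14 H⁺(aq)
Q = [Mn²⁺]^6·[Cr₂O₇²⁻]·[H⁺]^14 / ([Mn³⁺]^6·[Cr³⁺]^2); log Q = -12.167.
E = E° − (0.0592/n) log Q = +0.15 − (0.0592/6)(-12.167) = +0.270 V.

+0.270 V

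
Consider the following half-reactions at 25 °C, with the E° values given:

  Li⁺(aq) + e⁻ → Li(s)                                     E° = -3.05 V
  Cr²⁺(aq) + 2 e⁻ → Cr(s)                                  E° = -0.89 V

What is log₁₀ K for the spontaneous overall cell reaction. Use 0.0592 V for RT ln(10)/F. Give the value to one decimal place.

Cathode: Cr²⁺/Cr; anode: Li⁺/Li. E°cell = +2.16 V, n = 2.
log K = nE°cell / 0.0592 = (2)(+2.16) / 0.0592 = 73.0.

73.0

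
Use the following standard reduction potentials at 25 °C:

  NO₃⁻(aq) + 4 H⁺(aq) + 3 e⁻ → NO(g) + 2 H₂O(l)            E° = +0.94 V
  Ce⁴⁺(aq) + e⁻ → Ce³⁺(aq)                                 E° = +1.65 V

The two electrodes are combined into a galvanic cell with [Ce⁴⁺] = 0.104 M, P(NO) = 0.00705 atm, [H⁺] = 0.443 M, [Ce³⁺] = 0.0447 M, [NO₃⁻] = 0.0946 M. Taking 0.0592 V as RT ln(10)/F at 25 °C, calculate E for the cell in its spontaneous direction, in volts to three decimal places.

Ce⁴⁺/Ce³⁺ is the cathode (higher E°), NO₃⁻/NO the anode: E°cell = +1.65 − (+0.94) = +0.71 V, n = 3.
Overall: 3 Ce⁴⁺(aq) + NO(g) + 2 H₂O(l) → 3 Ce³⁺(aq) + NO₃⁻(aq) + 4 H⁺(aq)
Q = [Ce³⁺]^3·[NO₃⁻]·[H⁺]^4 / ([Ce⁴⁺]^3·P(NO)); log Q = -1.387.
E = E° − (0.0592/n) log Q = +0.71 − (0.0592/3)(-1.387) = +0.737 V.

+0.737 V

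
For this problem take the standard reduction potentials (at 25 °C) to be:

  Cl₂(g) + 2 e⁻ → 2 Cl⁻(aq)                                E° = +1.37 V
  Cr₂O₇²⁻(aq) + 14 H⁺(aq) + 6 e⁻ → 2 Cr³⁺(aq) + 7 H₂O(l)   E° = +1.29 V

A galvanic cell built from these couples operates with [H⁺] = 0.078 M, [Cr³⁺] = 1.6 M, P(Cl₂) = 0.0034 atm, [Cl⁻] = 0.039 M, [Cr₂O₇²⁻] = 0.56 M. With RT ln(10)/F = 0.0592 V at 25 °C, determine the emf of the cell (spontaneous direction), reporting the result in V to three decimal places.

Cl₂/Cl⁻ is the cathode (higher E°), Cr₂O₇²⁻/Cr³⁺ the anode: E°cell = +1.37 − (+1.29) = +0.08 V, n = 6.
Overall: 3 Cl₂(g) + 2 Cr³⁺(aq) + 7 H₂O(l) → 6 Cl⁻(aq) + Cr₂O₇²⁻(aq) + 14 H⁺(aq)
Q = [Cl⁻]^6·[Cr₂O₇²⁻]·[H⁺]^14 / (P(Cl₂)^3·[Cr³⁺]^2); log Q = -17.219.
E = E° − (0.0592/n) log Q = +0.08 − (0.0592/6)(-17.219) = +0.250 V.

+0.250 V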